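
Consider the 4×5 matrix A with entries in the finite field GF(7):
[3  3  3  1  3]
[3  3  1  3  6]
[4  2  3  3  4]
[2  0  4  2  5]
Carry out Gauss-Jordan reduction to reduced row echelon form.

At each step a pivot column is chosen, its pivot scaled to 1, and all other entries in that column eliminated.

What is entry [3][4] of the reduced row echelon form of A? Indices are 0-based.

M[3][4] = 5

step 1: normalize row 0 (÷3) = (1, 1, 1, 5, 1)
  row 1: subtract 3×row0 = (0, 0, 5, 2, 3)
  row 2: subtract 4×row0 = (0, 5, 6, 4, 0)
  row 3: subtract 2×row0 = (0, 5, 2, 6, 3)
step 2: exchange rows 1,2
step 2: normalize row 1 (÷5) = (0, 1, 4, 5, 0)
  row 0: subtract 1×row1 = (1, 0, 4, 0, 1)
  row 3: subtract 5×row1 = (0, 0, 3, 2, 3)
step 3: normalize row 2 (÷5) = (0, 0, 1, 6, 2)
  row 0: subtract 4×row2 = (1, 0, 0, 4, 0)
  row 1: subtract 4×row2 = (0, 1, 0, 2, 6)
  row 3: subtract 3×row2 = (0, 0, 0, 5, 4)
step 4: normalize row 3 (÷5) = (0, 0, 0, 1, 5)
  row 0: subtract 4×row3 = (1, 0, 0, 0, 1)
  row 1: subtract 2×row3 = (0, 1, 0, 0, 3)
  row 2: subtract 6×row3 = (0, 0, 1, 0, 0)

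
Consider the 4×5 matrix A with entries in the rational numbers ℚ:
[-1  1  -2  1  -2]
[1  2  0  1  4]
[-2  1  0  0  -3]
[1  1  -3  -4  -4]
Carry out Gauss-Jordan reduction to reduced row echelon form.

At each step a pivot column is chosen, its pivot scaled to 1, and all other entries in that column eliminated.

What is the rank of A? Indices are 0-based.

[1] R0 /= -1  ⇒  (1, -1, 2, -1, 2)
     R1 -= 1·R0  ⇒  (0, 3, -2, 2, 2)
     R2 -= -2·R0  ⇒  (0, -1, 4, -2, 1)
     R3 -= 1·R0  ⇒  (0, 2, -5, -3, -6)
[2] R1 /= 3  ⇒  (0, 1, -2/3, 2/3, 2/3)
     R0 -= -1·R1  ⇒  (1, 0, 4/3, -1/3, 8/3)
     R2 -= -1·R1  ⇒  (0, 0, 10/3, -4/3, 5/3)
     R3 -= 2·R1  ⇒  (0, 0, -11/3, -13/3, -22/3)
[3] R2 /= 10/3  ⇒  (0, 0, 1, -2/5, 1/2)
     R0 -= 4/3·R2  ⇒  (1, 0, 0, 1/5, 2)
     R1 -= -2/3·R2  ⇒  (0, 1, 0, 2/5, 1)
     R3 -= -11/3·R2  ⇒  (0, 0, 0, -29/5, -11/2)
[4] R3 /= -29/5  ⇒  (0, 0, 0, 1, 55/58)
     R0 -= 1/5·R3  ⇒  (1, 0, 0, 0, 105/58)
     R1 -= 2/5·R3  ⇒  (0, 1, 0, 0, 18/29)
     R2 -= -2/5·R3  ⇒  (0, 0, 1, 0, 51/58)

rank = 4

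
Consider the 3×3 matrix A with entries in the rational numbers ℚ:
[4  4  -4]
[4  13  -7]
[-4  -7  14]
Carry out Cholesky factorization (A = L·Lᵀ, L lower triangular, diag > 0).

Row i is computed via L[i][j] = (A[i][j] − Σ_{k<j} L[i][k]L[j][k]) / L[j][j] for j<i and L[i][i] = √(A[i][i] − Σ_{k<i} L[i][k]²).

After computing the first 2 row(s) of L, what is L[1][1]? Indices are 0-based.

L[1][1] = 3

Step 1: L[0][0] = √(4) = 2.
  L[1][0] = (4) / L[0][0] = 2.
Step 2: L[1][1] = √(9) = 3.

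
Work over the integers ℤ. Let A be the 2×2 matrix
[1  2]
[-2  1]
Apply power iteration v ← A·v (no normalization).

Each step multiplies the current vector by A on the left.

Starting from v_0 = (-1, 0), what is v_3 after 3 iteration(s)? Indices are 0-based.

v_0 = (-1, 0).
v_1 = A·v_0 = (-1, 2).
v_2 = A·v_1 = (3, 4).
v_3 = A·v_2 = (11, -2).

v_3 = (11, -2)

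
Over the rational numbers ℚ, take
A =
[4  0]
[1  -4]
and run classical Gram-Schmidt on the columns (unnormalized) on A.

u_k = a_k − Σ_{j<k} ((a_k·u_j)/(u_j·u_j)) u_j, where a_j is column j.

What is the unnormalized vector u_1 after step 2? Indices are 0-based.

Step 1: u_0 = a_0 = (4, 1).
Step 2: u_1 = a_1 − (-4/17)·u_0 = (16/17, -64/17).

u_1 = (16/17, -64/17)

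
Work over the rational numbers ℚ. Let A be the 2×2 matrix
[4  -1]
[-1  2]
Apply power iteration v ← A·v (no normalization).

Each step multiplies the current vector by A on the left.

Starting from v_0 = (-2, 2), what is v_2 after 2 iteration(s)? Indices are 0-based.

v_0 = (-2, 2).
v_1 = A·v_0 = (-10, 6).
v_2 = A·v_1 = (-46, 22).

v_2 = (-46, 22)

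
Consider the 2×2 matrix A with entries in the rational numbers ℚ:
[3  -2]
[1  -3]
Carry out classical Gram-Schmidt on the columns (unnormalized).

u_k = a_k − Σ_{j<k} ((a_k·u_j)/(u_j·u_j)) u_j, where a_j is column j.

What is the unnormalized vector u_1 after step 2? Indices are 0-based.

Step 1: u_0 = a_0 = (3, 1).
Step 2: u_1 = a_1 − (-9/10)·u_0 = (7/10, -21/10).

u_1 = (7/10, -21/10)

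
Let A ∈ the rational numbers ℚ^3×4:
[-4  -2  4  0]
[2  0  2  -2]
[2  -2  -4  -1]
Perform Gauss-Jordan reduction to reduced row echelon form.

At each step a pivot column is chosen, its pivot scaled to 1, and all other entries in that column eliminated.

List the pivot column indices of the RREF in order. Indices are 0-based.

pivot columns: 0, 1, 2

[1] R0 /= -4  ⇒  (1, 1/2, -1, 0)
     R1 -= 2·R0  ⇒  (0, -1, 4, -2)
     R2 -= 2·R0  ⇒  (0, -3, -2, -1)
[2] R1 /= -1  ⇒  (0, 1, -4, 2)
     R0 -= 1/2·R1  ⇒  (1, 0, 1, -1)
     R2 -= -3·R1  ⇒  (0, 0, -14, 5)
[3] R2 /= -14  ⇒  (0, 0, 1, -5/14)
     R0 -= 1·R2  ⇒  (1, 0, 0, -9/14)
     R1 -= -4·R2  ⇒  (0, 1, 0, 4/7)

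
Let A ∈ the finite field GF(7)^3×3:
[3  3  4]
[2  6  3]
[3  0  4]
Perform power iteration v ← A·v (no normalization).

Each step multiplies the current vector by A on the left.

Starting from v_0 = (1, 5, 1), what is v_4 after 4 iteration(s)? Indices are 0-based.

v_4 = (1, 6, 4)

v_0 = (1, 5, 1).
v_1 = A·v_0 = (1, 0, 0).
v_2 = A·v_1 = (3, 2, 3).
v_3 = A·v_2 = (6, 6, 0).
v_4 = A·v_3 = (1, 6, 4).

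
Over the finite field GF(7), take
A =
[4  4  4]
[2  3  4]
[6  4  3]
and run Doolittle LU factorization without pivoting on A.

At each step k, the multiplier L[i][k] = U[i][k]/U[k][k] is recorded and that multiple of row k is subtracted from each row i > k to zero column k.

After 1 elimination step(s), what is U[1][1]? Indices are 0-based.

k=0: U[0][0]=4
  eliminate (1,0): mult=4, new row 1: (0, 1, 2); set L[1][0]=4
  eliminate (2,0): mult=5, new row 2: (0, 5, 4); set L[2][0]=5

U[1][1] = 1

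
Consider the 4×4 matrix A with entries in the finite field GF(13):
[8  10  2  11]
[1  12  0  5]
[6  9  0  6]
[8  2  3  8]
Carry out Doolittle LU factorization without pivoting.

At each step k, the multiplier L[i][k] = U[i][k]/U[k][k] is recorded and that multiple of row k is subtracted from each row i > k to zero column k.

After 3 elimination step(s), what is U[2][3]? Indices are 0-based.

k=0: U[0][0]=8
  eliminate (1,0): mult=5, new row 1: (0, 1, 3, 2); set L[1][0]=5
  eliminate (2,0): mult=4, new row 2: (0, 8, 5, 1); set L[2][0]=4
  eliminate (3,0): mult=1, new row 3: (0, 5, 1, 10); set L[3][0]=1
k=1: U[1][1]=1
  eliminate (2,1): mult=8, new row 2: (0, 0, 7, 11); set L[2][1]=8
  eliminate (3,1): mult=5, new row 3: (0, 0, 12, 0); set L[3][1]=5
k=2: U[2][2]=7
  eliminate (3,2): mult=11, new row 3: (0, 0, 0, 9); set L[3][2]=11

U[2][3] = 11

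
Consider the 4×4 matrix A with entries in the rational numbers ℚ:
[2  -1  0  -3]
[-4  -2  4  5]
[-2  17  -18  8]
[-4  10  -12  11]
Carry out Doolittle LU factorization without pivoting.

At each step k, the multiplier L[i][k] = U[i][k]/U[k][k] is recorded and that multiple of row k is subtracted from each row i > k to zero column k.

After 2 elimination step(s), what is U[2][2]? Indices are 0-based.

U[2][2] = -2

[col 0] pivot 2
  R1 -= -2*R0 → (0, -4, 4, -1)  (L[1][0] := -2)
  R2 -= -1*R0 → (0, 16, -18, 5)  (L[2][0] := -1)
  R3 -= -2*R0 → (0, 8, -12, 5)  (L[3][0] := -2)
[col 1] pivot -4
  R2 -= -4*R1 → (0, 0, -2, 1)  (L[2][1] := -4)
  R3 -= -2*R1 → (0, 0, -4, 3)  (L[3][1] := -2)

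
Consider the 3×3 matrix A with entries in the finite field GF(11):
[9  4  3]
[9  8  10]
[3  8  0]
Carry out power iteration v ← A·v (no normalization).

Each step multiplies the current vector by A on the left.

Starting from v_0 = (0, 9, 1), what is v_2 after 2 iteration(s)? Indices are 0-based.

v_2 = (4, 0, 3)

v_0 = (0, 9, 1).
v_1 = A·v_0 = (6, 5, 6).
v_2 = A·v_1 = (4, 0, 3).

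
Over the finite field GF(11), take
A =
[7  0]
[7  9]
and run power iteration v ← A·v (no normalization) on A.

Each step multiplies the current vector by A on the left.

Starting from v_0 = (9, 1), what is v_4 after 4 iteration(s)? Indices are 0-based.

v_4 = (5, 2)

v_0 = (9, 1).
v_1 = A·v_0 = (8, 6).
v_2 = A·v_1 = (1, 0).
v_3 = A·v_2 = (7, 7).
v_4 = A·v_3 = (5, 2).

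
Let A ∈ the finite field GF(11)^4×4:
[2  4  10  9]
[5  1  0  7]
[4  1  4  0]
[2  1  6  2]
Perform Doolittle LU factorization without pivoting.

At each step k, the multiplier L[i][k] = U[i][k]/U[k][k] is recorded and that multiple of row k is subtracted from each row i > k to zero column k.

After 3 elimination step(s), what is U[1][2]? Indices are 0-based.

k=0: U[0][0]=2
  eliminate (1,0): mult=8, new row 1: (0, 2, 8, 1); set L[1][0]=8
  eliminate (2,0): mult=2, new row 2: (0, 4, 6, 4); set L[2][0]=2
  eliminate (3,0): mult=1, new row 3: (0, 8, 7, 4); set L[3][0]=1
k=1: U[1][1]=2
  eliminate (2,1): mult=2, new row 2: (0, 0, 1, 2); set L[2][1]=2
  eliminate (3,1): mult=4, new row 3: (0, 0, 8, 0); set L[3][1]=4
k=2: U[2][2]=1
  eliminate (3,2): mult=8, new row 3: (0, 0, 0, 6); set L[3][2]=8

U[1][2] = 8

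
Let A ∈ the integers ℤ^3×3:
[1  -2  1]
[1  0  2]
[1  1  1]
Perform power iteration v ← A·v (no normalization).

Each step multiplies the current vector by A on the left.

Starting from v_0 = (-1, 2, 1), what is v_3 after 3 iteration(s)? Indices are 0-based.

v_3 = (-5, -6, -5)

v_0 = (-1, 2, 1).
v_1 = A·v_0 = (-4, 1, 2).
v_2 = A·v_1 = (-4, 0, -1).
v_3 = A·v_2 = (-5, -6, -5).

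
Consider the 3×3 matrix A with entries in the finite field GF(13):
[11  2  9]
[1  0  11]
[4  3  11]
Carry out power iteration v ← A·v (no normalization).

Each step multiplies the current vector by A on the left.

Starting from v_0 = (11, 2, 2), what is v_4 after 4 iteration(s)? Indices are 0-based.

v_0 = (11, 2, 2).
v_1 = A·v_0 = (0, 7, 7).
v_2 = A·v_1 = (12, 12, 7).
v_3 = A·v_2 = (11, 11, 5).
v_4 = A·v_3 = (6, 1, 2).

v_4 = (6, 1, 2)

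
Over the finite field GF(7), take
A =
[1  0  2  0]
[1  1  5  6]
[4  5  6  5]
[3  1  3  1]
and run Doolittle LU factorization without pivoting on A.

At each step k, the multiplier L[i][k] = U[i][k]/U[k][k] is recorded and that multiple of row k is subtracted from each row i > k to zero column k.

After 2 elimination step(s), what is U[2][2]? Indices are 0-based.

U[2][2] = 4

k=0: U[0][0]=1
  eliminate (1,0): mult=1, new row 1: (0, 1, 3, 6); set L[1][0]=1
  eliminate (2,0): mult=4, new row 2: (0, 5, 5, 5); set L[2][0]=4
  eliminate (3,0): mult=3, new row 3: (0, 1, 4, 1); set L[3][0]=3
k=1: U[1][1]=1
  eliminate (2,1): mult=5, new row 2: (0, 0, 4, 3); set L[2][1]=5
  eliminate (3,1): mult=1, new row 3: (0, 0, 1, 2); set L[3][1]=1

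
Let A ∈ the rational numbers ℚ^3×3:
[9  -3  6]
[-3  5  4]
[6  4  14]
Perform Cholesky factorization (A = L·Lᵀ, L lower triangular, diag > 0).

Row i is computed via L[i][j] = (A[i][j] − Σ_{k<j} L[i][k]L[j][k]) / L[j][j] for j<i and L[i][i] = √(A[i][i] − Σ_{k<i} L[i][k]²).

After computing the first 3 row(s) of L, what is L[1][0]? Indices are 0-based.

Step 1: L[0][0] = √(9) = 3.
  L[1][0] = (-3) / L[0][0] = -1.
Step 2: L[1][1] = √(4) = 2.
  L[2][0] = (6) / L[0][0] = 2.
  L[2][1] = (6) / L[1][1] = 3.
Step 3: L[2][2] = √(1) = 1.

L[1][0] = -1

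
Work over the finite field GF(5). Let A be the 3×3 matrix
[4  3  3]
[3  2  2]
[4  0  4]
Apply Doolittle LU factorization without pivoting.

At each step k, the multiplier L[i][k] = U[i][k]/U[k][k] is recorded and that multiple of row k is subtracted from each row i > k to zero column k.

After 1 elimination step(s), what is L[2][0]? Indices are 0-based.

[col 0] pivot 4
  R1 -= 2*R0 → (0, 1, 1)  (L[1][0] := 2)
  R2 -= 1*R0 → (0, 2, 1)  (L[2][0] := 1)

L[2][0] = 1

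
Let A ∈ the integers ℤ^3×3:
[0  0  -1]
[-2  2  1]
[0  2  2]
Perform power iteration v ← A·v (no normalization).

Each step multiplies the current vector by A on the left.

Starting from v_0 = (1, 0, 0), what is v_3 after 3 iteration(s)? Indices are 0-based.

v_0 = (1, 0, 0).
v_1 = A·v_0 = (0, -2, 0).
v_2 = A·v_1 = (0, -4, -4).
v_3 = A·v_2 = (4, -12, -16).

v_3 = (4, -12, -16)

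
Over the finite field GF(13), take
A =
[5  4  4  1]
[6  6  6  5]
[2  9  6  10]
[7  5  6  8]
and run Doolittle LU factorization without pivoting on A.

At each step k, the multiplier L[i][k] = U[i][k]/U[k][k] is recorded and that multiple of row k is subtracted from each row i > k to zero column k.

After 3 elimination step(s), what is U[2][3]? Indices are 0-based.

Step 1: pivot at (0,0) is 5.
  row1 ← row1 − (9)·row0  ⇒  L[1][0]=9, U row1=(0, 9, 9, 9)
  row2 ← row2 − (3)·row0  ⇒  L[2][0]=3, U row2=(0, 10, 7, 7)
  row3 ← row3 − (4)·row0  ⇒  L[3][0]=4, U row3=(0, 2, 3, 4)
Step 2: pivot at (1,1) is 9.
  row2 ← row2 − (4)·row1  ⇒  L[2][1]=4, U row2=(0, 0, 10, 10)
  row3 ← row3 − (6)·row1  ⇒  L[3][1]=6, U row3=(0, 0, 1, 2)
Step 3: pivot at (2,2) is 10.
  row3 ← row3 − (4)·row2  ⇒  L[3][2]=4, U row3=(0, 0, 0, 1)

U[2][3] = 10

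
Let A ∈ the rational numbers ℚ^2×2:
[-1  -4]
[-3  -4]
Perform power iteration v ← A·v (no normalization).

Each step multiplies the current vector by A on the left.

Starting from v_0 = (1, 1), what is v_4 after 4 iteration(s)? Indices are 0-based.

v_4 = (1289, 1699)

v_0 = (1, 1).
v_1 = A·v_0 = (-5, -7).
v_2 = A·v_1 = (33, 43).
v_3 = A·v_2 = (-205, -271).
v_4 = A·v_3 = (1289, 1699).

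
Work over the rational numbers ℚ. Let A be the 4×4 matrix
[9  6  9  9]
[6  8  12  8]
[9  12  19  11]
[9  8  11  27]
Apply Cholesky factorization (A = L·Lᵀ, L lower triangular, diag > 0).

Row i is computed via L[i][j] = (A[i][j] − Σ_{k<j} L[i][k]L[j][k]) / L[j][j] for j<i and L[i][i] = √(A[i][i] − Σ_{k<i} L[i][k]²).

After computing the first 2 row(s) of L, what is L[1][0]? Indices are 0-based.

L[1][0] = 2

Step 1: L[0][0] = √(9) = 3.
  L[1][0] = (6) / L[0][0] = 2.
Step 2: L[1][1] = √(4) = 2.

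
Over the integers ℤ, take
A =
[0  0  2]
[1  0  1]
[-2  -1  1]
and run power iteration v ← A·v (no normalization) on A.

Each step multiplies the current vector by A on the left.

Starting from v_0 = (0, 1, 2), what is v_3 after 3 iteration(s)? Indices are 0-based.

v_3 = (-18, -7, -18)

v_0 = (0, 1, 2).
v_1 = A·v_0 = (4, 2, 1).
v_2 = A·v_1 = (2, 5, -9).
v_3 = A·v_2 = (-18, -7, -18).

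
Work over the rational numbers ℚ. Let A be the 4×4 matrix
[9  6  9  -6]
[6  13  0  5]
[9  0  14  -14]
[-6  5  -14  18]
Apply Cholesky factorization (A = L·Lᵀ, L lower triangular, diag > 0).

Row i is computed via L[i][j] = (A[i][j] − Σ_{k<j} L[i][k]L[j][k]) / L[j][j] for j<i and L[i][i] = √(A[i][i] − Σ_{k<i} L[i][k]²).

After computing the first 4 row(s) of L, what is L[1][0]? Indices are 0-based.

Step 1: L[0][0] = √(9) = 3.
  L[1][0] = (6) / L[0][0] = 2.
Step 2: L[1][1] = √(9) = 3.
  L[2][0] = (9) / L[0][0] = 3.
  L[2][1] = (-6) / L[1][1] = -2.
Step 3: L[2][2] = √(1) = 1.
  L[3][0] = (-6) / L[0][0] = -2.
  L[3][1] = (9) / L[1][1] = 3.
  L[3][2] = (-2) / L[2][2] = -2.
Step 4: L[3][3] = √(1) = 1.

L[1][0] = 2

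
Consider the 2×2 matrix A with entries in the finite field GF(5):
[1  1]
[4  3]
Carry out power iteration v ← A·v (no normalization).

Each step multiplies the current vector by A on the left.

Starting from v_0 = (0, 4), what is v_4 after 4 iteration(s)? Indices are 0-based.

v_4 = (3, 2)

v_0 = (0, 4).
v_1 = A·v_0 = (4, 2).
v_2 = A·v_1 = (1, 2).
v_3 = A·v_2 = (3, 0).
v_4 = A·v_3 = (3, 2).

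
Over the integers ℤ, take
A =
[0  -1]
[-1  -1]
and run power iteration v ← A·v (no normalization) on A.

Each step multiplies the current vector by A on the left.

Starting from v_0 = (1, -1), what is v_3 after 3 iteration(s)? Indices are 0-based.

v_0 = (1, -1).
v_1 = A·v_0 = (1, 0).
v_2 = A·v_1 = (0, -1).
v_3 = A·v_2 = (1, 1).

v_3 = (1, 1)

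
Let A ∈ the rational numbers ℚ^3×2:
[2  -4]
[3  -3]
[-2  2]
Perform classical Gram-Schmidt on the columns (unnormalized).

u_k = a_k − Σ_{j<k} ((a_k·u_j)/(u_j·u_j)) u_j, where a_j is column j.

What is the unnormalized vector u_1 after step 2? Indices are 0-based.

u_1 = (-26/17, 12/17, -8/17)

Step 1: u_0 = a_0 = (2, 3, -2).
Step 2: u_1 = a_1 − (-21/17)·u_0 = (-26/17, 12/17, -8/17).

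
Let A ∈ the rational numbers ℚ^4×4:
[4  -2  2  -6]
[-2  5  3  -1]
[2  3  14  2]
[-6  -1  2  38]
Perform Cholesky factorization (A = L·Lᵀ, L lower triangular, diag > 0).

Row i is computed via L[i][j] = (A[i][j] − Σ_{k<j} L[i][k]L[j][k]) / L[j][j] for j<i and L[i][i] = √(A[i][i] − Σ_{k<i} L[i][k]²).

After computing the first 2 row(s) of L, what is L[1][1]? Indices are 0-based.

L[1][1] = 2

Step 1: L[0][0] = √(4) = 2.
  L[1][0] = (-2) / L[0][0] = -1.
Step 2: L[1][1] = √(4) = 2.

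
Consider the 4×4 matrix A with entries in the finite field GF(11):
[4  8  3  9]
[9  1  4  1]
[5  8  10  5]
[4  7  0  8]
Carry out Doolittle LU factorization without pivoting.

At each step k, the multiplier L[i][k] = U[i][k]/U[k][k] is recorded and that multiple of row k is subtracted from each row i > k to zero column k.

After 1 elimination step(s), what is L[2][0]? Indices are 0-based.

L[2][0] = 4

Step 1: pivot at (0,0) is 4.
  row1 ← row1 − (5)·row0  ⇒  L[1][0]=5, U row1=(0, 5, 0, 0)
  row2 ← row2 − (4)·row0  ⇒  L[2][0]=4, U row2=(0, 9, 9, 2)
  row3 ← row3 − (1)·row0  ⇒  L[3][0]=1, U row3=(0, 10, 8, 10)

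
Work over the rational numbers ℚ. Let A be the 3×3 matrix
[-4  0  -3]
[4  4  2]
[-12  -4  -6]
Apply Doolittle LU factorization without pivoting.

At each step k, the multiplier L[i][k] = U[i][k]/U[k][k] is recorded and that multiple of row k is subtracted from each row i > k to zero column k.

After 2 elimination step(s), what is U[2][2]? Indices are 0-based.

Step 1: pivot at (0,0) is -4.
  row1 ← row1 − (-1)·row0  ⇒  L[1][0]=-1, U row1=(0, 4, -1)
  row2 ← row2 − (3)·row0  ⇒  L[2][0]=3, U row2=(0, -4, 3)
Step 2: pivot at (1,1) is 4.
  row2 ← row2 − (-1)·row1  ⇒  L[2][1]=-1, U row2=(0, 0, 2)

U[2][2] = 2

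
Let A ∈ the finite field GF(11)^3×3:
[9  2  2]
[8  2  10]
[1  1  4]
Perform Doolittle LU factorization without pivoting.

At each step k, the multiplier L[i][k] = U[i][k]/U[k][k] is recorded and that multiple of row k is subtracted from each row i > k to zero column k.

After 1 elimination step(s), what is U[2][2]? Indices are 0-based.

U[2][2] = 5

[col 0] pivot 9
  R1 -= 7*R0 → (0, 10, 7)  (L[1][0] := 7)
  R2 -= 5*R0 → (0, 2, 5)  (L[2][0] := 5)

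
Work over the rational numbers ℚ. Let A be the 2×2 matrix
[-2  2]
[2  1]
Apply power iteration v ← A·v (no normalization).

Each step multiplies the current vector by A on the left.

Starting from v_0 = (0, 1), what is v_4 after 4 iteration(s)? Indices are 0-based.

v_4 = (-26, 29)

v_0 = (0, 1).
v_1 = A·v_0 = (2, 1).
v_2 = A·v_1 = (-2, 5).
v_3 = A·v_2 = (14, 1).
v_4 = A·v_3 = (-26, 29).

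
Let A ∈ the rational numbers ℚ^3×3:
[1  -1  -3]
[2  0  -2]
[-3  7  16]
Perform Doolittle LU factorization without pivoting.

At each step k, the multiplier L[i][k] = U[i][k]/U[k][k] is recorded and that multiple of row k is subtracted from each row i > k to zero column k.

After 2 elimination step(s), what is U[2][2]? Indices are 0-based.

U[2][2] = -1

k=0: U[0][0]=1
  eliminate (1,0): mult=2, new row 1: (0, 2, 4); set L[1][0]=2
  eliminate (2,0): mult=-3, new row 2: (0, 4, 7); set L[2][0]=-3
k=1: U[1][1]=2
  eliminate (2,1): mult=2, new row 2: (0, 0, -1); set L[2][1]=2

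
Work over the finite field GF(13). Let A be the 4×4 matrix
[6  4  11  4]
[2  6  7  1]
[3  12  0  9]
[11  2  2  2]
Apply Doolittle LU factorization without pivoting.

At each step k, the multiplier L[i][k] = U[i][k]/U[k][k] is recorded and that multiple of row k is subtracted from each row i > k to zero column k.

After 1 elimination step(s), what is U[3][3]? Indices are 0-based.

[col 0] pivot 6
  R1 -= 9*R0 → (0, 9, 12, 4)  (L[1][0] := 9)
  R2 -= 7*R0 → (0, 10, 1, 7)  (L[2][0] := 7)
  R3 -= 4*R0 → (0, 12, 10, 12)  (L[3][0] := 4)

U[3][3] = 12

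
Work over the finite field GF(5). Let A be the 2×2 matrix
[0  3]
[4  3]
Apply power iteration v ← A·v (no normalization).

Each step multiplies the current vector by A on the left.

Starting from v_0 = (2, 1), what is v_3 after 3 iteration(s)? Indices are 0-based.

v_3 = (0, 2)

v_0 = (2, 1).
v_1 = A·v_0 = (3, 1).
v_2 = A·v_1 = (3, 0).
v_3 = A·v_2 = (0, 2).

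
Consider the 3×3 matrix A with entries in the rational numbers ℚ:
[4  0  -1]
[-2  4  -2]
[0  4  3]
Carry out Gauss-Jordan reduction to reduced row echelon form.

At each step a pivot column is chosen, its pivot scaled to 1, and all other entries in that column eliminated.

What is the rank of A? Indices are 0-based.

rank = 3

[1] R0 /= 4  ⇒  (1, 0, -1/4)
     R1 -= -2·R0  ⇒  (0, 4, -5/2)
[2] R1 /= 4  ⇒  (0, 1, -5/8)
     R2 -= 4·R1  ⇒  (0, 0, 11/2)
[3] R2 /= 11/2  ⇒  (0, 0, 1)
     R0 -= -1/4·R2  ⇒  (1, 0, 0)
     R1 -= -5/8·R2  ⇒  (0, 1, 0)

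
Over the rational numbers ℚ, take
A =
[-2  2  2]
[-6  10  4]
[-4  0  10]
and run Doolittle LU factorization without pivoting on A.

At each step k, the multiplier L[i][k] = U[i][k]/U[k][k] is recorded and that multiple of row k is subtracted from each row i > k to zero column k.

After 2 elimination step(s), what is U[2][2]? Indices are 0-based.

k=0: U[0][0]=-2
  eliminate (1,0): mult=3, new row 1: (0, 4, -2); set L[1][0]=3
  eliminate (2,0): mult=2, new row 2: (0, -4, 6); set L[2][0]=2
k=1: U[1][1]=4
  eliminate (2,1): mult=-1, new row 2: (0, 0, 4); set L[2][1]=-1

U[2][2] = 4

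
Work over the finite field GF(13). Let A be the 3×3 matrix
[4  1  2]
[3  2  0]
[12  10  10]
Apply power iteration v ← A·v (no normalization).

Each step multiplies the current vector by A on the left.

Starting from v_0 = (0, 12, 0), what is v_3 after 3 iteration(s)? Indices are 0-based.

v_0 = (0, 12, 0).
v_1 = A·v_0 = (12, 11, 3).
v_2 = A·v_1 = (0, 6, 11).
v_3 = A·v_2 = (2, 12, 1).

v_3 = (2, 12, 1)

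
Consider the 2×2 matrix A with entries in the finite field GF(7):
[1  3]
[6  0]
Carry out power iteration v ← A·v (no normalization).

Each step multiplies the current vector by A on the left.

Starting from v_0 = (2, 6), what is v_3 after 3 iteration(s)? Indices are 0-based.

v_3 = (3, 0)

v_0 = (2, 6).
v_1 = A·v_0 = (6, 5).
v_2 = A·v_1 = (0, 1).
v_3 = A·v_2 = (3, 0).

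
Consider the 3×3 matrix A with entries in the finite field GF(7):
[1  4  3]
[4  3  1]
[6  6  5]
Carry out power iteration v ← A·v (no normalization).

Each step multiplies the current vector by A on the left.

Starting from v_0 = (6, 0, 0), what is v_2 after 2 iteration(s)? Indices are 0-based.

v_0 = (6, 0, 0).
v_1 = A·v_0 = (6, 3, 1).
v_2 = A·v_1 = (0, 6, 3).

v_2 = (0, 6, 3)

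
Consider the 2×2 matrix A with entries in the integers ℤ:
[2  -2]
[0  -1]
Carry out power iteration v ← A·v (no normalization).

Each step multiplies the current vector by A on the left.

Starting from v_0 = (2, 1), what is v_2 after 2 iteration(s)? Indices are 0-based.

v_2 = (6, 1)

v_0 = (2, 1).
v_1 = A·v_0 = (2, -1).
v_2 = A·v_1 = (6, 1).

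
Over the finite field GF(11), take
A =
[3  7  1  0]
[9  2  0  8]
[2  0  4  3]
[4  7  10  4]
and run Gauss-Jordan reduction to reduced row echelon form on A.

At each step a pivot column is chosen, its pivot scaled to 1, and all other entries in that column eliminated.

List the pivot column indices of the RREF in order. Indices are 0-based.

step 1: normalize row 0 (÷3) = (1, 6, 4, 0)
  row 1: subtract 9×row0 = (0, 3, 8, 8)
  row 2: subtract 2×row0 = (0, 10, 7, 3)
  row 3: subtract 4×row0 = (0, 5, 5, 4)
step 2: normalize row 1 (÷3) = (0, 1, 10, 10)
  row 0: subtract 6×row1 = (1, 0, 10, 6)
  row 2: subtract 10×row1 = (0, 0, 6, 2)
  row 3: subtract 5×row1 = (0, 0, 10, 9)
step 3: normalize row 2 (÷6) = (0, 0, 1, 4)
  row 0: subtract 10×row2 = (1, 0, 0, 10)
  row 1: subtract 10×row2 = (0, 1, 0, 3)
  row 3: subtract 10×row2 = (0, 0, 0, 2)
step 4: normalize row 3 (÷2) = (0, 0, 0, 1)
  row 0: subtract 10×row3 = (1, 0, 0, 0)
  row 1: subtract 3×row3 = (0, 1, 0, 0)
  row 2: subtract 4×row3 = (0, 0, 1, 0)

pivot columns: 0, 1, 2, 3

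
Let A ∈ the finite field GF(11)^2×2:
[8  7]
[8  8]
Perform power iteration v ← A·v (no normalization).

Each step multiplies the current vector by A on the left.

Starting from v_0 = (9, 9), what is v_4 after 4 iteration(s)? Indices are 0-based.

v_0 = (9, 9).
v_1 = A·v_0 = (3, 1).
v_2 = A·v_1 = (9, 10).
v_3 = A·v_2 = (10, 9).
v_4 = A·v_3 = (0, 9).

v_4 = (0, 9)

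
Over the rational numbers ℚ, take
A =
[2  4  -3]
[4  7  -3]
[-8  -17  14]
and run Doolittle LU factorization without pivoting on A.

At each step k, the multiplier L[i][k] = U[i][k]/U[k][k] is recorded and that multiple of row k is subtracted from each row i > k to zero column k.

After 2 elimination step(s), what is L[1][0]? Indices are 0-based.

k=0: U[0][0]=2
  eliminate (1,0): mult=2, new row 1: (0, -1, 3); set L[1][0]=2
  eliminate (2,0): mult=-4, new row 2: (0, -1, 2); set L[2][0]=-4
k=1: U[1][1]=-1
  eliminate (2,1): mult=1, new row 2: (0, 0, -1); set L[2][1]=1

L[1][0] = 2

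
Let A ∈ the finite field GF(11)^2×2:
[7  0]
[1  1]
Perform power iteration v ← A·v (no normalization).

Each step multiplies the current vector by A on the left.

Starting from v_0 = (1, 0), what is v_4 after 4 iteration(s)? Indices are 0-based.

v_0 = (1, 0).
v_1 = A·v_0 = (7, 1).
v_2 = A·v_1 = (5, 8).
v_3 = A·v_2 = (2, 2).
v_4 = A·v_3 = (3, 4).

v_4 = (3, 4)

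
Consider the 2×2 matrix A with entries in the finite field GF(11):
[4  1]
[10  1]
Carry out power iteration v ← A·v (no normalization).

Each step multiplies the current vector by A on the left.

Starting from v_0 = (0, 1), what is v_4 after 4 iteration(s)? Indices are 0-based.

v_0 = (0, 1).
v_1 = A·v_0 = (1, 1).
v_2 = A·v_1 = (5, 0).
v_3 = A·v_2 = (9, 6).
v_4 = A·v_3 = (9, 8).

v_4 = (9, 8)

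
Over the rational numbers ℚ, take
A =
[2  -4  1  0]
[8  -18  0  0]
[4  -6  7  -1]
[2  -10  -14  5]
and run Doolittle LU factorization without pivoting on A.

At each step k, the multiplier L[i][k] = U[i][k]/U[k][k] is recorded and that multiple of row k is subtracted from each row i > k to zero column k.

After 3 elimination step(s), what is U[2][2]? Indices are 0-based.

U[2][2] = 1

Step 1: pivot at (0,0) is 2.
  row1 ← row1 − (4)·row0  ⇒  L[1][0]=4, U row1=(0, -2, -4, 0)
  row2 ← row2 − (2)·row0  ⇒  L[2][0]=2, U row2=(0, 2, 5, -1)
  row3 ← row3 − (1)·row0  ⇒  L[3][0]=1, U row3=(0, -6, -15, 5)
Step 2: pivot at (1,1) is -2.
  row2 ← row2 − (-1)·row1  ⇒  L[2][1]=-1, U row2=(0, 0, 1, -1)
  row3 ← row3 − (3)·row1  ⇒  L[3][1]=3, U row3=(0, 0, -3, 5)
Step 3: pivot at (2,2) is 1.
  row3 ← row3 − (-3)·row2  ⇒  L[3][2]=-3, U row3=(0, 0, 0, 2)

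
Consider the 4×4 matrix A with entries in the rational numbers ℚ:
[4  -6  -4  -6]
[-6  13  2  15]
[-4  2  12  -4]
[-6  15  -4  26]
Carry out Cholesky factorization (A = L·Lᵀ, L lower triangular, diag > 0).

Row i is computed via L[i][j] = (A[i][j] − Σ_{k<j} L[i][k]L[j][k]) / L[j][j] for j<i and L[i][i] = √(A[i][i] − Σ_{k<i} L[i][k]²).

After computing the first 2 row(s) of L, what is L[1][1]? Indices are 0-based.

Step 1: L[0][0] = √(4) = 2.
  L[1][0] = (-6) / L[0][0] = -3.
Step 2: L[1][1] = √(4) = 2.

L[1][1] = 2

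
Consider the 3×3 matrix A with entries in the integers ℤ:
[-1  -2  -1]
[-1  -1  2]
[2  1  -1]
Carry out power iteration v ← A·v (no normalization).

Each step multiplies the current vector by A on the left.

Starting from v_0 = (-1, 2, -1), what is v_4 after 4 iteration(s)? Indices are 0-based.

v_0 = (-1, 2, -1).
v_1 = A·v_0 = (-2, -3, 1).
v_2 = A·v_1 = (7, 7, -8).
v_3 = A·v_2 = (-13, -30, 29).
v_4 = A·v_3 = (44, 101, -85).

v_4 = (44, 101, -85)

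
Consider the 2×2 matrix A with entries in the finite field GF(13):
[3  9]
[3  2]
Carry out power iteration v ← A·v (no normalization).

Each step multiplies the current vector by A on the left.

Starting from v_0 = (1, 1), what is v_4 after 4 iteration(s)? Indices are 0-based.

v_0 = (1, 1).
v_1 = A·v_0 = (12, 5).
v_2 = A·v_1 = (3, 7).
v_3 = A·v_2 = (7, 10).
v_4 = A·v_3 = (7, 2).

v_4 = (7, 2)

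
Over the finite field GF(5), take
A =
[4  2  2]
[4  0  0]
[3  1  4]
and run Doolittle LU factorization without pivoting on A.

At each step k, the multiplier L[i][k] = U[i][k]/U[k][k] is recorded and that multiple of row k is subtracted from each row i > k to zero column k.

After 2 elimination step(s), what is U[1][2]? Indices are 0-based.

U[1][2] = 3

Step 1: pivot at (0,0) is 4.
  row1 ← row1 − (1)·row0  ⇒  L[1][0]=1, U row1=(0, 3, 3)
  row2 ← row2 − (2)·row0  ⇒  L[2][0]=2, U row2=(0, 2, 0)
Step 2: pivot at (1,1) is 3.
  row2 ← row2 − (4)·row1  ⇒  L[2][1]=4, U row2=(0, 0, 3)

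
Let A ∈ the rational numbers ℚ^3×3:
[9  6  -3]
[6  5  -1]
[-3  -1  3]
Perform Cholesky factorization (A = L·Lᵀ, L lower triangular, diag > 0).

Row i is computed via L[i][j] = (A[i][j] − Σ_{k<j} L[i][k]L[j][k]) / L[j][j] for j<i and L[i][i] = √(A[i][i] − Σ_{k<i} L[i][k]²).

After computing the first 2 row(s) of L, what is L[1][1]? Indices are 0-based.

L[1][1] = 1

Step 1: L[0][0] = √(9) = 3.
  L[1][0] = (6) / L[0][0] = 2.
Step 2: L[1][1] = √(1) = 1.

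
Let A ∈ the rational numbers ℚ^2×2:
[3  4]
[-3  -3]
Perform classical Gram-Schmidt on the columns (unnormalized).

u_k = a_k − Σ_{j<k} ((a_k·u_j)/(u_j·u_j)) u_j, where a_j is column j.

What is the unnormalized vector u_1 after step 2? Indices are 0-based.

u_1 = (1/2, 1/2)

Step 1: u_0 = a_0 = (3, -3).
Step 2: u_1 = a_1 − (7/6)·u_0 = (1/2, 1/2).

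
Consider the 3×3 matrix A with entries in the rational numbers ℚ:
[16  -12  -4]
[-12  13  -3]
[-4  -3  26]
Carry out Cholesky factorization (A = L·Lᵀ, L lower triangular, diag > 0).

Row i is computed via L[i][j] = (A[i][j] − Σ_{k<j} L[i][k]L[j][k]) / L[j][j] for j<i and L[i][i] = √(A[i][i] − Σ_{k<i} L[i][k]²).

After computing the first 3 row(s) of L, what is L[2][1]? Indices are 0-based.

L[2][1] = -3

Step 1: L[0][0] = √(16) = 4.
  L[1][0] = (-12) / L[0][0] = -3.
Step 2: L[1][1] = √(4) = 2.
  L[2][0] = (-4) / L[0][0] = -1.
  L[2][1] = (-6) / L[1][1] = -3.
Step 3: L[2][2] = √(16) = 4.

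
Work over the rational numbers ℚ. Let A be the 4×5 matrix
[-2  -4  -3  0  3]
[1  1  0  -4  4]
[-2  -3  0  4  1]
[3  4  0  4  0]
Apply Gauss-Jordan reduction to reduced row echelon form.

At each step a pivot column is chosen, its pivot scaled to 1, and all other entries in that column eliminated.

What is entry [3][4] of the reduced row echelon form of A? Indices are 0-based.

M[3][4] = -1/4

[1] R0 /= -2  ⇒  (1, 2, 3/2, 0, -3/2)
     R1 -= 1·R0  ⇒  (0, -1, -3/2, -4, 11/2)
     R2 -= -2·R0  ⇒  (0, 1, 3, 4, -2)
     R3 -= 3·R0  ⇒  (0, -2, -9/2, 4, 9/2)
[2] R1 /= -1  ⇒  (0, 1, 3/2, 4, -11/2)
     R0 -= 2·R1  ⇒  (1, 0, -3/2, -8, 19/2)
     R2 -= 1·R1  ⇒  (0, 0, 3/2, 0, 7/2)
     R3 -= -2·R1  ⇒  (0, 0, -3/2, 12, -13/2)
[3] R2 /= 3/2  ⇒  (0, 0, 1, 0, 7/3)
     R0 -= -3/2·R2  ⇒  (1, 0, 0, -8, 13)
     R1 -= 3/2·R2  ⇒  (0, 1, 0, 4, -9)
     R3 -= -3/2·R2  ⇒  (0, 0, 0, 12, -3)
[4] R3 /= 12  ⇒  (0, 0, 0, 1, -1/4)
     R0 -= -8·R3  ⇒  (1, 0, 0, 0, 11)
     R1 -= 4·R3  ⇒  (0, 1, 0, 0, -8)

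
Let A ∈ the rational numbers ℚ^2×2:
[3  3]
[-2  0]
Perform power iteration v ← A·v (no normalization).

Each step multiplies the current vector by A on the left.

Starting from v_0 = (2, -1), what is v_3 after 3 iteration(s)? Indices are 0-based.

v_0 = (2, -1).
v_1 = A·v_0 = (3, -4).
v_2 = A·v_1 = (-3, -6).
v_3 = A·v_2 = (-27, 6).

v_3 = (-27, 6)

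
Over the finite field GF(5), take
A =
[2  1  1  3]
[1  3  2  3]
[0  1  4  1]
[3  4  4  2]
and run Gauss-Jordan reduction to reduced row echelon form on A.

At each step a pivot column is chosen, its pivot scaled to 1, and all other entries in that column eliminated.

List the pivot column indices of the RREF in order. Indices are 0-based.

pivot columns: 0, 1, 2

pivot(0,0)=2: scale R0 → (1, 3, 3, 4)
  clear (1,0): R1 −= (1)R0 → (0, 0, 4, 4)
  clear (3,0): R3 −= (3)R0 → (0, 0, 0, 0)
pivot(1,1): swap R1↔R2
pivot(1,1)=1: scale R1 → (0, 1, 4, 1)
  clear (0,1): R0 −= (3)R1 → (1, 0, 1, 1)
pivot(2,2)=4: scale R2 → (0, 0, 1, 1)
  clear (0,2): R0 −= (1)R2 → (1, 0, 0, 0)
  clear (1,2): R1 −= (4)R2 → (0, 1, 0, 2)
col 3: no nonzero at/below row 3; advance.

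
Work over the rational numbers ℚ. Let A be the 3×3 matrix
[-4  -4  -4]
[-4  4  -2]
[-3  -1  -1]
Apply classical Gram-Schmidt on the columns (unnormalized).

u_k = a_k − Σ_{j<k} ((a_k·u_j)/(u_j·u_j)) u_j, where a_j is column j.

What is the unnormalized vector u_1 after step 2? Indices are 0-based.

Step 1: u_0 = a_0 = (-4, -4, -3).
Step 2: u_1 = a_1 − (3/41)·u_0 = (-152/41, 176/41, -32/41).

u_1 = (-152/41, 176/41, -32/41)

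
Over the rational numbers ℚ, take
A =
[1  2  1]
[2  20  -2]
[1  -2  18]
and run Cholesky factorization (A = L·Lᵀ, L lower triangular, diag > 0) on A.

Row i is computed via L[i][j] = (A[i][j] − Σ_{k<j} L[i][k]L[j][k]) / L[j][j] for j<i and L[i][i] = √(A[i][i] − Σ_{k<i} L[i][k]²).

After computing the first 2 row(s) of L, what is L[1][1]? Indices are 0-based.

L[1][1] = 4

Step 1: L[0][0] = √(1) = 1.
  L[1][0] = (2) / L[0][0] = 2.
Step 2: L[1][1] = √(16) = 4.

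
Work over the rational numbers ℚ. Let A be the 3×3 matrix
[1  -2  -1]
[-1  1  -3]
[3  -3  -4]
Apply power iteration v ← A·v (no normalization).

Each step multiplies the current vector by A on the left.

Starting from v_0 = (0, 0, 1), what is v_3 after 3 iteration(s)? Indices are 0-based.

v_3 = (-33, -65, -91)

v_0 = (0, 0, 1).
v_1 = A·v_0 = (-1, -3, -4).
v_2 = A·v_1 = (9, 10, 22).
v_3 = A·v_2 = (-33, -65, -91).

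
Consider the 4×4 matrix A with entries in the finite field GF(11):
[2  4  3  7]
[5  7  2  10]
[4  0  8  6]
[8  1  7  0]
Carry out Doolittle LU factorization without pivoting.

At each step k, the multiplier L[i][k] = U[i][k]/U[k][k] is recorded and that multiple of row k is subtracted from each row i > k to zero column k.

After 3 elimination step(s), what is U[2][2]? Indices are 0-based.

[col 0] pivot 2
  R1 -= 8*R0 → (0, 8, 0, 9)  (L[1][0] := 8)
  R2 -= 2*R0 → (0, 3, 2, 3)  (L[2][0] := 2)
  R3 -= 4*R0 → (0, 7, 6, 5)  (L[3][0] := 4)
[col 1] pivot 8
  R2 -= 10*R1 → (0, 0, 2, 1)  (L[2][1] := 10)
  R3 -= 5*R1 → (0, 0, 6, 4)  (L[3][1] := 5)
[col 2] pivot 2
  R3 -= 3*R2 → (0, 0, 0, 1)  (L[3][2] := 3)

U[2][2] = 2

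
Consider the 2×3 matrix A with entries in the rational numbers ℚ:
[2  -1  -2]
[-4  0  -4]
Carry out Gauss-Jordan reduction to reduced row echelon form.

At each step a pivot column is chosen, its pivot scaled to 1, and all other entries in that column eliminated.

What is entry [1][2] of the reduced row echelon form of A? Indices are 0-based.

pivot(0,0)=2: scale R0 → (1, -1/2, -1)
  clear (1,0): R1 −= (-4)R0 → (0, -2, -8)
pivot(1,1)=-2: scale R1 → (0, 1, 4)
  clear (0,1): R0 −= (-1/2)R1 → (1, 0, 1)

M[1][2] = 4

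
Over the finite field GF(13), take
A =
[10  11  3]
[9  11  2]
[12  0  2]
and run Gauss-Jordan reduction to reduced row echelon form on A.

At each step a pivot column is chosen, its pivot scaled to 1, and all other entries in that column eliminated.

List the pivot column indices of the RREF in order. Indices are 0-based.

pivot columns: 0, 1, 2

[1] R0 /= 10  ⇒  (1, 5, 12)
     R1 -= 9·R0  ⇒  (0, 5, 11)
     R2 -= 12·R0  ⇒  (0, 5, 1)
[2] R1 /= 5  ⇒  (0, 1, 10)
     R0 -= 5·R1  ⇒  (1, 0, 1)
     R2 -= 5·R1  ⇒  (0, 0, 3)
[3] R2 /= 3  ⇒  (0, 0, 1)
     R0 -= 1·R2  ⇒  (1, 0, 0)
     R1 -= 10·R2  ⇒  (0, 1, 0)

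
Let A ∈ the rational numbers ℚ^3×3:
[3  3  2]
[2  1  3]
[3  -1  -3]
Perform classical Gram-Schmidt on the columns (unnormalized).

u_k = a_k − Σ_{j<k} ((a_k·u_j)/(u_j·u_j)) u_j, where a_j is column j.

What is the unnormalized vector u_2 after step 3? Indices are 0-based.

u_2 = (-175/178, 210/89, -105/178)

Step 1: u_0 = a_0 = (3, 2, 3).
Step 2: u_1 = a_1 − (4/11)·u_0 = (21/11, 3/11, -23/11).
Step 3: u_2 = a_2 − (3/22)·u_0 − (120/89)·u_1 = (-175/178, 210/89, -105/178).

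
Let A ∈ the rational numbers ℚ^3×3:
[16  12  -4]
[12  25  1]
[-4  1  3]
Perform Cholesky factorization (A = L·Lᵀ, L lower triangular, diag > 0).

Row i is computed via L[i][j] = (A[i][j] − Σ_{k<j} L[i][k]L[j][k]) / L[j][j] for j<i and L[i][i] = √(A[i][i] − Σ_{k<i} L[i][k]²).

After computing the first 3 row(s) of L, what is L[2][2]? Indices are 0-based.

L[2][2] = 1

Step 1: L[0][0] = √(16) = 4.
  L[1][0] = (12) / L[0][0] = 3.
Step 2: L[1][1] = √(16) = 4.
  L[2][0] = (-4) / L[0][0] = -1.
  L[2][1] = (4) / L[1][1] = 1.
Step 3: L[2][2] = √(1) = 1.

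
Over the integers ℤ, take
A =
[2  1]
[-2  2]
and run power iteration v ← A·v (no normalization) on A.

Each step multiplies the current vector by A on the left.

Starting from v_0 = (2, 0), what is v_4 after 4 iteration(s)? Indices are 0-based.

v_0 = (2, 0).
v_1 = A·v_0 = (4, -4).
v_2 = A·v_1 = (4, -16).
v_3 = A·v_2 = (-8, -40).
v_4 = A·v_3 = (-56, -64).

v_4 = (-56, -64)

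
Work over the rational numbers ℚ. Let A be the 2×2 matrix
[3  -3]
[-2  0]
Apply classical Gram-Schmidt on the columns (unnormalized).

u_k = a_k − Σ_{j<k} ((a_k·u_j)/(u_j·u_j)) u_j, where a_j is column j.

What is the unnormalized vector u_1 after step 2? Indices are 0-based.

u_1 = (-12/13, -18/13)

Step 1: u_0 = a_0 = (3, -2).
Step 2: u_1 = a_1 − (-9/13)·u_0 = (-12/13, -18/13).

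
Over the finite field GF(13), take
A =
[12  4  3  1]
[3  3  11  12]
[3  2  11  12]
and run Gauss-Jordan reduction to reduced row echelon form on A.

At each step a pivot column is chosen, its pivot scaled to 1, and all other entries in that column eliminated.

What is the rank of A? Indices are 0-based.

pivot(0,0)=12: scale R0 → (1, 9, 10, 12)
  clear (1,0): R1 −= (3)R0 → (0, 2, 7, 2)
  clear (2,0): R2 −= (3)R0 → (0, 1, 7, 2)
pivot(1,1)=2: scale R1 → (0, 1, 10, 1)
  clear (0,1): R0 −= (9)R1 → (1, 0, 11, 3)
  clear (2,1): R2 −= (1)R1 → (0, 0, 10, 1)
pivot(2,2)=10: scale R2 → (0, 0, 1, 4)
  clear (0,2): R0 −= (11)R2 → (1, 0, 0, 11)
  clear (1,2): R1 −= (10)R2 → (0, 1, 0, 0)

rank = 3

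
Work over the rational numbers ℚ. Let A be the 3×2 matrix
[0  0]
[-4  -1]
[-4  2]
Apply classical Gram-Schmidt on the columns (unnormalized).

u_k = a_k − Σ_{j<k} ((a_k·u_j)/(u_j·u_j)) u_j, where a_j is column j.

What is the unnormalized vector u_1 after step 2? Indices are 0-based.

Step 1: u_0 = a_0 = (0, -4, -4).
Step 2: u_1 = a_1 − (-1/8)·u_0 = (0, -3/2, 3/2).

u_1 = (0, -3/2, 3/2)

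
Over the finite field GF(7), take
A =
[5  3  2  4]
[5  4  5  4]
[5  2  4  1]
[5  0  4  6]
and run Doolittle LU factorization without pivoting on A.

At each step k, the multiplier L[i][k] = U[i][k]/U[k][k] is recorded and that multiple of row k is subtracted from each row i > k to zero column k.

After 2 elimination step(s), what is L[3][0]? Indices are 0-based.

L[3][0] = 1

Step 1: pivot at (0,0) is 5.
  row1 ← row1 − (1)·row0  ⇒  L[1][0]=1, U row1=(0, 1, 3, 0)
  row2 ← row2 − (1)·row0  ⇒  L[2][0]=1, U row2=(0, 6, 2, 4)
  row3 ← row3 − (1)·row0  ⇒  L[3][0]=1, U row3=(0, 4, 2, 2)
Step 2: pivot at (1,1) is 1.
  row2 ← row2 − (6)·row1  ⇒  L[2][1]=6, U row2=(0, 0, 5, 4)
  row3 ← row3 − (4)·row1  ⇒  L[3][1]=4, U row3=(0, 0, 4, 2)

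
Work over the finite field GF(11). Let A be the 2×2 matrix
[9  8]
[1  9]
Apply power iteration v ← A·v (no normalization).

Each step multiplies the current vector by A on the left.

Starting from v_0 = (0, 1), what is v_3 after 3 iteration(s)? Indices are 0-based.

v_0 = (0, 1).
v_1 = A·v_0 = (8, 9).
v_2 = A·v_1 = (1, 1).
v_3 = A·v_2 = (6, 10).

v_3 = (6, 10)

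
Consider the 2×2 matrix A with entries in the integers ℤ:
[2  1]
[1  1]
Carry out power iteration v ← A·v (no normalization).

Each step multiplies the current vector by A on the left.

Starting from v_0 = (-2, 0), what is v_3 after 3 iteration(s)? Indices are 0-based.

v_0 = (-2, 0).
v_1 = A·v_0 = (-4, -2).
v_2 = A·v_1 = (-10, -6).
v_3 = A·v_2 = (-26, -16).

v_3 = (-26, -16)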